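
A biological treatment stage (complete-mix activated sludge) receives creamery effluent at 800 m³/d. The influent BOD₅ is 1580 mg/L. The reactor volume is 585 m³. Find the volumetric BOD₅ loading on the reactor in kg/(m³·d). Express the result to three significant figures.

Applied BOD₅ load per unit volume = Q·S₀/V = (800 × 1580/1000)/585.0 = 2.161 kg BOD₅·m⁻³·d⁻¹.

L_v ≈ 2.16 kg BOD₅/(m³·d)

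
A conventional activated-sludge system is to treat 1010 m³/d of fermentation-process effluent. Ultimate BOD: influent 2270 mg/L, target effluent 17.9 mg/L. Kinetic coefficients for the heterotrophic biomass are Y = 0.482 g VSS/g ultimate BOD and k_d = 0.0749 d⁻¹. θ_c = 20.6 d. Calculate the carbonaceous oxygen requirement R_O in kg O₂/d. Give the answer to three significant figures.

Correct the yield for decay: Y_obs = Y/(1 + k_d θ_c) = 0.482 / (1 + 0.0749 × 20.6) = 0.482 / 2.543 = 0.1895.
Substrate removed = Q·(S₀ − S) = 1010 m³/d × (2270 − 17.9) g/m³ = 2.27×10^6 g/d = 2275 kg/d.
P_X = Y_obs·Q·(S₀ − S) = 0.1895 × 2275 = 431.1 kg VSS/d.
R_O = Q·ΔS − 1.42 P_X = 2275 − 612.2 = 1662 kg O₂/d.

R_O ≈ 1660 kg O₂/d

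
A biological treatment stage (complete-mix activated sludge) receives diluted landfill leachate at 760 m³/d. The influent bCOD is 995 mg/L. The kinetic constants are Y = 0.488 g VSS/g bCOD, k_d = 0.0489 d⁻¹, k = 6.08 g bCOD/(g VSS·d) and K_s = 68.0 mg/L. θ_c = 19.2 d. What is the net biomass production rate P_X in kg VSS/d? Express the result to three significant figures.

P_X ≈ 190 kg VSS/d

From the Monod/SRT balance for a CMAS, S = K_s·(1+k_d θ_c)/[θ_c·(Y k − k_d) − 1] = 68.0 × (1 + 0.0489 × 19.2) / [19.2 × (0.488 × 6.08 − 0.0489) − 1] = 131.8 / 55.03 = 2.396 mg/L.
Correct the yield for decay: Y_obs = Y/(1 + k_d θ_c) = 0.488 / (1 + 0.0489 × 19.2) = 0.488 / 1.939 = 0.2517.
ΔS = 995 − 2.40 = 992.6 mg/L, so the substrate removal rate is 760 × 992.6/1000 = 754.4 kg bCOD/d.
Biomass produced: P_X = Y_obs·Q·ΔS = 0.2517 × 754.4 ≈ 189.9 kg VSS/d.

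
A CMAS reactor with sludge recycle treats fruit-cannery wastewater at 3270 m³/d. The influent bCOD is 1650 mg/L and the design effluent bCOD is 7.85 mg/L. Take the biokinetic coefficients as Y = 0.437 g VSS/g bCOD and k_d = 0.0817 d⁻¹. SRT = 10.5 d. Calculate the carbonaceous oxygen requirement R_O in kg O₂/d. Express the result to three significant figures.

R_O ≈ 3580 kg O₂/d

Observed yield with endogenous decay: Y_obs = Y / (1 + k_d·θ_c) = 0.437 / (1 + 0.0817 × 10.5) = 0.437 / 1.858 = 0.2352 g VSS/g bCOD.
Substrate removed = Q·(S₀ − S) = 3270 m³/d × (1650 − 7.85) g/m³ = 5.37×10^6 g/d = 5370 kg/d.
P_X = Y_obs·Q·(S₀ − S) = 0.2352 × 5370 = 1263 kg VSS/d.
R_O = Q·(S₀ − S) − 1.42·P_X = 5370 − 1.42 × 1263 = 3576 kg O₂/d.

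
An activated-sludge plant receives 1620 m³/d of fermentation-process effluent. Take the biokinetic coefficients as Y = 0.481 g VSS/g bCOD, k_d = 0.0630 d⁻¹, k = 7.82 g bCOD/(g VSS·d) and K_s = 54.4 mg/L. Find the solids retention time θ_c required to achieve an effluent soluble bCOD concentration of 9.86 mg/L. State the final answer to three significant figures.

From 1/θ_c = Y·k·S/(K_s + S) − k_d: Y·k·S/(K_s+S) = 0.481 × 7.82 × 9.86 / (54.4 + 9.86) = 0.5771 d⁻¹.
θ_c = 1/(μ − k_d) = 1/(0.5771 − 0.0630) = 1/0.5141 = 1.945 d.

θ_c ≈ 1.94 d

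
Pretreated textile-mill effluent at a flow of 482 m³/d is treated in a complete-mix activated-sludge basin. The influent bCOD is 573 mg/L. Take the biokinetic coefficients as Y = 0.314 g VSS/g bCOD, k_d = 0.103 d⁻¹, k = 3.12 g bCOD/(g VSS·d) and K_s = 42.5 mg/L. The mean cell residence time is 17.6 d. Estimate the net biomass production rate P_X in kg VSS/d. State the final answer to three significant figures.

For a completely mixed reactor with recycle the Lawrence–McCarty relation gives S = K_s·(1 + k_d·θ_c) / [θ_c·(Y·k − k_d) − 1] = 42.5 × (1 + 0.103 × 17.6) / [17.6 × (0.314 × 3.12 − 0.103) − 1] = 119.5 / 14.43 = 8.285 mg/L.
Observed yield with endogenous decay: Y_obs = Y / (1 + k_d·θ_c) = 0.314 / (1 + 0.103 × 17.6) = 0.314 / 2.813 = 0.1116 g VSS/g bCOD.
Q·(S₀ − S) = 482 × (573 − 8.28) × 10⁻³ = 272.2 kg/d removed.
So the net sludge growth is P_X = 0.1116 × 272.2 = 30.39 kg VSS/d.

P_X ≈ 30.4 kg VSS/d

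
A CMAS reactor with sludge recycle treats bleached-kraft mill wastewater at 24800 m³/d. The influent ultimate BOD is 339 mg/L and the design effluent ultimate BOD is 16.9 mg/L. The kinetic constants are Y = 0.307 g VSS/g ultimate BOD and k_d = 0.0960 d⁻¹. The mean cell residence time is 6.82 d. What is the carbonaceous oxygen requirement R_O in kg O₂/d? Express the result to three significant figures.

The observed yield is Y_obs = Y/(1 + k_d·θ_c) = 0.307 / (1 + 0.0960 × 6.82) = 0.307 / 1.655 = 0.1855 g VSS per g ultimate BOD removed.
ΔS = 339 − 16.9 = 322.1 mg/L, so the substrate removal rate is 24800 × 322.1/1000 = 7988 kg ultimate BOD/d.
Biomass synthesised: P_X = Y_obs × 7988 = 1482 kg VSS/d.
Carbonaceous O₂ demand = substrate oxidised − cell-mass equivalent = 7988 − 1.42 × 1482 = 5884 kg O₂/d.

R_O ≈ 5880 kg O₂/d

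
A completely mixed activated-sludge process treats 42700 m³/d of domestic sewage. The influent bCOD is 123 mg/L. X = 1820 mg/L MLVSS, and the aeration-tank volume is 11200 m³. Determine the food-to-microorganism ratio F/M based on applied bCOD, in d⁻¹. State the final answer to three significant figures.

Food-to-microorganism ratio F/M = Q S₀ / (V X) = 42700 × 123 / (11200 × 1820) = 0.2577 d⁻¹.

F/M ≈ 0.258 d⁻¹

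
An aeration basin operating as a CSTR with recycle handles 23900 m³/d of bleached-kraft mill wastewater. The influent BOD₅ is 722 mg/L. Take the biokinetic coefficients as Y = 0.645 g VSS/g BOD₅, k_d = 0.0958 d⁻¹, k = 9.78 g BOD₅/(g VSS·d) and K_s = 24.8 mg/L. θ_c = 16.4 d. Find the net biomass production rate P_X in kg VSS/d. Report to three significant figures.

P_X ≈ 4330 kg VSS/d

From the Monod/SRT balance for a CMAS, S = K_s·(1+k_d θ_c)/[θ_c·(Y k − k_d) − 1] = 24.8 × (1 + 0.0958 × 16.4) / [16.4 × (0.645 × 9.78 − 0.0958) − 1] = 63.76 / 100.9 = 0.6321 mg/L.
Correct the yield for decay: Y_obs = Y/(1 + k_d θ_c) = 0.645 / (1 + 0.0958 × 16.4) = 0.645 / 2.571 = 0.2509.
ΔS = 722 − 0.632 = 721.4 mg/L, so the substrate removal rate is 23900 × 721.4/1000 = 17241 kg BOD₅/d.
Biomass produced: P_X = Y_obs·Q·ΔS = 0.2509 × 17241 ≈ 4325 kg VSS/d.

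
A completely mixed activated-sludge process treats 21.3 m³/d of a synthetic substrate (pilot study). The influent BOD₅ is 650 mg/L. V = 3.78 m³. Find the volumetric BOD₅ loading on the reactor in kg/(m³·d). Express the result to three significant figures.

L_v ≈ 3.66 kg BOD₅/(m³·d)

L_v = Q S₀ / V = 21.3 × 650 × 10⁻³ / 3.780 = 3.663 kg/(m³·d).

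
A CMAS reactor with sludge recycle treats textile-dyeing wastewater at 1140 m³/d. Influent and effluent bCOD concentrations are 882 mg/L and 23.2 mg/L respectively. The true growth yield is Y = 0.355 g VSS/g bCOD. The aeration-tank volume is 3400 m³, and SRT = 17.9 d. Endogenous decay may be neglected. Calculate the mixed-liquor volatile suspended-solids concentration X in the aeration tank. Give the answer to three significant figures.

From V·X = Y·Q·(S₀ − S)·θ_c (decay neglected): X = 0.355 × 1140 × (882 − 23.2) × 17.9 / 3400 = 1830 mg/L.

X ≈ 1830 mg/L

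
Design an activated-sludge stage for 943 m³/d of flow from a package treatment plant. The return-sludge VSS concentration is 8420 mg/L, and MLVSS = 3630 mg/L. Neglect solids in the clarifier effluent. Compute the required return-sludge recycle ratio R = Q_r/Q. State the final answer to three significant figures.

R ≈ 0.758

Solids balance on the clarifier gives (1+R)X = R·X_r, so R = X/(X_r − X) = 3630 / (8420 − 3630) = 0.7578.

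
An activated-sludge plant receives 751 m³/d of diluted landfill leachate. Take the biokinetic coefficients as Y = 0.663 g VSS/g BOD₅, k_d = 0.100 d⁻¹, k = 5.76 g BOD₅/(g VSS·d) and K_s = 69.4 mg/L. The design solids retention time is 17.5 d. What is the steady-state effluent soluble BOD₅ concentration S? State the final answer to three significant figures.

S ≈ 2.98 mg/L

For a completely mixed reactor with recycle the Lawrence–McCarty relation gives S = K_s·(1 + k_d·θ_c) / [θ_c·(Y·k − k_d) − 1] = 69.4 × (1 + 0.100 × 17.5) / [17.5 × (0.663 × 5.76 − 0.100) − 1] = 190.9 / 64.08 = 2.978 mg/L.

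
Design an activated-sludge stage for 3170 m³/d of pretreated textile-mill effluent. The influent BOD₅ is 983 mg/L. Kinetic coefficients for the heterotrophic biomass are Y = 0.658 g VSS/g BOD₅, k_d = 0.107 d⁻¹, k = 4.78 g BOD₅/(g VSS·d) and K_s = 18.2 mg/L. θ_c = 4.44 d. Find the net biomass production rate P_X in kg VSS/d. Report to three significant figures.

P_X ≈ 1390 kg VSS/d

Effluent substrate depends only on kinetics and SRT: S = K_s(1 + k_d θ_c) / [θ_c(Yk − k_d) − 1] = 18.2 × (1 + 0.107 × 4.44) / [4.44 × (0.658 × 4.78 − 0.107) − 1] = 26.85 / 12.49 = 2.149 mg/L.
Y_obs = Y / (1 + k_d θ_c) = 0.658 / (1 + 0.107 × 4.44) = 0.658 / 1.475 = 0.4461.
Substrate removed = Q·(S₀ − S) = 3170 m³/d × (983 − 2.15) g/m³ = 3.11×10^6 g/d = 3109 kg/d.
Biomass produced: P_X = Y_obs·Q·ΔS = 0.4461 × 3109 ≈ 1387 kg VSS/d.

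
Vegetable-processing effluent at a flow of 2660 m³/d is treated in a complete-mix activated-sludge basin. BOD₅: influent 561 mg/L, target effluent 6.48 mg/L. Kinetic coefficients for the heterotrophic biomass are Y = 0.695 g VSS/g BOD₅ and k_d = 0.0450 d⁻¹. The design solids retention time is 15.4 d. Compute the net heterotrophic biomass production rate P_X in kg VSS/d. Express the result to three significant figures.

P_X ≈ 606 kg VSS/d

The observed yield is Y_obs = Y/(1 + k_d·θ_c) = 0.695 / (1 + 0.0450 × 15.4) = 0.695 / 1.693 = 0.4105 g VSS per g BOD₅ removed.
ΔS = 561 − 6.48 = 554.5 mg/L, so the substrate removal rate is 2660 × 554.5/1000 = 1475 kg BOD₅/d.
So the net sludge growth is P_X = 0.4105 × 1475 = 605.5 kg VSS/d.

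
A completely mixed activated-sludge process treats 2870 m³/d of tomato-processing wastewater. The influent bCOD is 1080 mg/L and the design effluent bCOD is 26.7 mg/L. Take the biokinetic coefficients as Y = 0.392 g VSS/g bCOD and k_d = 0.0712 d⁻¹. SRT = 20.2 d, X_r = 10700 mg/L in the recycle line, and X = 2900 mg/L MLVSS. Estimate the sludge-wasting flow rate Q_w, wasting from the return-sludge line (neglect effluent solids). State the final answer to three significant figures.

Q_w ≈ 45.4 m³/d

From the SRT design equation V = Y Q (S₀−S) θ_c / [X (1 + k_d θ_c)] = 0.392 × 2870 × (1080 − 26.7) × 20.2 / [2900 × (1 + 0.0712 × 20.2)] = 2.39×10^7 / 7071 = 3385 m³.
Q_w = (V·X)/(θ_c X_r) = 3385 × 2900 / (20.2 × 10700) = 45.42 m³/d.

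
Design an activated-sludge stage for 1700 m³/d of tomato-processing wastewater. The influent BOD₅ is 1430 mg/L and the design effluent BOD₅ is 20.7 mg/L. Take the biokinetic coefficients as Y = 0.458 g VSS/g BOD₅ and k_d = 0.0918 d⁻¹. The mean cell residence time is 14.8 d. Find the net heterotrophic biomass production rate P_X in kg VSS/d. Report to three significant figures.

Observed yield with endogenous decay: Y_obs = Y / (1 + k_d·θ_c) = 0.458 / (1 + 0.0918 × 14.8) = 0.458 / 2.359 = 0.1942 g VSS/g BOD₅.
Substrate removed = Q·(S₀ − S) = 1700 m³/d × (1430 − 20.7) g/m³ = 2.4×10^6 g/d = 2396 kg/d.
So the net sludge growth is P_X = 0.1942 × 2396 = 465.2 kg VSS/d.

P_X ≈ 465 kg VSS/d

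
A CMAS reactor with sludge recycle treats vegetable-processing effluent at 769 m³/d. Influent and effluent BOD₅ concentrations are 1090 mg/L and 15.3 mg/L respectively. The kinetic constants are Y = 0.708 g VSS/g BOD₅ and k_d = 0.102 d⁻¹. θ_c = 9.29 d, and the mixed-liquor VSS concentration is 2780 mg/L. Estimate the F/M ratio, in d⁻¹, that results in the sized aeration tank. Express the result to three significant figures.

From the SRT design equation V = Y Q (S₀−S) θ_c / [X (1 + k_d θ_c)] = 0.708 × 769 × (1090 − 15.3) × 9.29 / [2780 × (1 + 0.102 × 9.29)] = 5.44×10^6 / 5414 = 1004 m³.
F/M = applied load / biomass = Q·S₀/(V·X) = 769 × 1090 / (1004 × 2780) = 0.3003 d⁻¹.

F/M ≈ 0.300 d⁻¹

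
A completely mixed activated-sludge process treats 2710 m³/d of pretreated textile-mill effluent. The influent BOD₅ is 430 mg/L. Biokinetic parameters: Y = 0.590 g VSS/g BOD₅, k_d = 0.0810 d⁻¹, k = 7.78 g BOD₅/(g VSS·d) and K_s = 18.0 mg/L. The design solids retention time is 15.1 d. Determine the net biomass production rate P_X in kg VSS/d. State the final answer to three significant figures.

From the Monod/SRT balance for a CMAS, S = K_s·(1+k_d θ_c)/[θ_c·(Y k − k_d) − 1] = 18.0 × (1 + 0.0810 × 15.1) / [15.1 × (0.590 × 7.78 − 0.0810) − 1] = 40.02 / 67.09 = 0.5965 mg/L.
Correct the yield for decay: Y_obs = Y/(1 + k_d θ_c) = 0.590 / (1 + 0.0810 × 15.1) = 0.590 / 2.223 = 0.2654.
Substrate removed = Q·(S₀ − S) = 2710 m³/d × (430 − 0.596) g/m³ = 1.16×10^6 g/d = 1164 kg/d.
Net biomass production P_X = Y_obs × Q·(S₀ − S) = 0.2654 × 1164 = 308.8 kg VSS/d.

P_X ≈ 309 kg VSS/d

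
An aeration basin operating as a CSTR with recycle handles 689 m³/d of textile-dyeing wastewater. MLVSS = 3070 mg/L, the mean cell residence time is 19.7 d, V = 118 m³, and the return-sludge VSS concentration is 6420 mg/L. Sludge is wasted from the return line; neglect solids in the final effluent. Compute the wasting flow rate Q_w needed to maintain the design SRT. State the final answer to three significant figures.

Q_w ≈ 2.86 m³/d

Q_w = (V·X)/(θ_c X_r) = 118.0 × 3070 / (19.7 × 6420) = 2.864 m³/d.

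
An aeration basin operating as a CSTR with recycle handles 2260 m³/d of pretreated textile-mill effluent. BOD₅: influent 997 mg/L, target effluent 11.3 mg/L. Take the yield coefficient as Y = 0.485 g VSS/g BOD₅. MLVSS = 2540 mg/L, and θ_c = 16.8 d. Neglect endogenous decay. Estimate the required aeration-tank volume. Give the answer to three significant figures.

With k_d = 0 the design equation reduces to V = Y Q (S₀−S) θ_c / X = 0.485 × 2260 × (997 − 11.3) × 16.8 / 2540 = 7146 m³.

V ≈ 7150 m³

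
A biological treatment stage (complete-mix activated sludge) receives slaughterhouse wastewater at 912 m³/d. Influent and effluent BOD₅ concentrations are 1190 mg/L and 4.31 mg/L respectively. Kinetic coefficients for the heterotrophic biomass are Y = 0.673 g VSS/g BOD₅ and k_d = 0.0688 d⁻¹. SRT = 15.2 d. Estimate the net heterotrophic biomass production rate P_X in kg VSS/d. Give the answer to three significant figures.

Y_obs = Y / (1 + k_d θ_c) = 0.673 / (1 + 0.0688 × 15.2) = 0.673 / 2.046 = 0.3290.
Q·(S₀ − S) = 912 × (1190 − 4.31) × 10⁻³ = 1081 kg/d removed.
Biomass produced: P_X = Y_obs·Q·ΔS = 0.3290 × 1081 ≈ 355.7 kg VSS/d.

P_X ≈ 356 kg VSS/d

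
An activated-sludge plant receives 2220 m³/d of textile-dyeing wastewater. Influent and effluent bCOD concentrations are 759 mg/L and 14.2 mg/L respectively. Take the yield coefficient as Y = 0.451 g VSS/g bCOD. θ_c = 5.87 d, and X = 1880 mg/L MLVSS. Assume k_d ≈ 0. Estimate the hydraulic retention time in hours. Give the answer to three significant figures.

τ ≈ 25.2 h

V·X = Y·Q·ΔS·θ_c gives V = 0.451 × 2220 × (759 − 14.2) × 5.87 / 1880 = 2328 m³.
HRT = V/Q = 2328 m³ / 2220 m³·d⁻¹ = 1.049 d × 24 = 25.17 h.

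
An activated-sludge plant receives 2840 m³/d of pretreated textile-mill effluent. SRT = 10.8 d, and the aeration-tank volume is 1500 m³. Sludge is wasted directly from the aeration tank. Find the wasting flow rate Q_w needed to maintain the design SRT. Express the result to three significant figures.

Q_w ≈ 139 m³/d

With mixed-liquor wasting, θ_c = V/Q_w, so Q_w = V/θ_c = 1500/10.8 = 138.9 m³/d.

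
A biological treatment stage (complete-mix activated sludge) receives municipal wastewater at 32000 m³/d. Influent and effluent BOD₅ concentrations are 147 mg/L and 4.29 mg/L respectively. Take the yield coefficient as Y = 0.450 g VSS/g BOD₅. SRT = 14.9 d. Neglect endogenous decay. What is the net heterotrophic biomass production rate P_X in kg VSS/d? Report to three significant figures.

No decay correction is needed, so Y_obs = Y = 0.450.
Mass of BOD₅ removed per day: Q(S₀ − S) = 32000 × 142.7 g/m³ = 4567 kg/d.
P_X = Y_obs · Q(S₀ − S) = 0.4500 × 4567 = 2055 kg VSS/d.

P_X ≈ 2060 kg VSS/d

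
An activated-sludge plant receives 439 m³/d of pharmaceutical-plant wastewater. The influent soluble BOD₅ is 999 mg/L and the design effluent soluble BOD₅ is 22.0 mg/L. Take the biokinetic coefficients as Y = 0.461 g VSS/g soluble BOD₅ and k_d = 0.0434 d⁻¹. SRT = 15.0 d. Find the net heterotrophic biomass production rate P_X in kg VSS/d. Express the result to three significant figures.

Y_obs = Y / (1 + k_d θ_c) = 0.461 / (1 + 0.0434 × 15.0) = 0.461 / 1.651 = 0.2792.
ΔS = 999 − 22.0 = 977.0 mg/L, so the substrate removal rate is 439 × 977.0/1000 = 428.9 kg soluble BOD₅/d.
Biomass produced: P_X = Y_obs·Q·ΔS = 0.2792 × 428.9 ≈ 119.8 kg VSS/d.

P_X ≈ 120 kg VSS/d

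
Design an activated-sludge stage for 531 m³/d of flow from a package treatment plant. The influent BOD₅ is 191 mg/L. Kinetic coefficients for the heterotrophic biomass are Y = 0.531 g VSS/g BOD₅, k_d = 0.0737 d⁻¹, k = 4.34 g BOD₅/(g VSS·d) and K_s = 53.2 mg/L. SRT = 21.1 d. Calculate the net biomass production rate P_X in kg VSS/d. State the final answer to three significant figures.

From the Monod/SRT balance for a CMAS, S = K_s·(1+k_d θ_c)/[θ_c·(Y k − k_d) − 1] = 53.2 × (1 + 0.0737 × 21.1) / [21.1 × (0.531 × 4.34 − 0.0737) − 1] = 135.9 / 46.07 = 2.950 mg/L.
Correct the yield for decay: Y_obs = Y/(1 + k_d θ_c) = 0.531 / (1 + 0.0737 × 21.1) = 0.531 / 2.555 = 0.2078.
ΔS = 191 − 2.95 = 188.1 mg/L, so the substrate removal rate is 531 × 188.1/1000 = 99.85 kg BOD₅/d.
Net biomass production P_X = Y_obs × Q·(S₀ − S) = 0.2078 × 99.85 = 20.75 kg VSS/d.

P_X ≈ 20.8 kg VSS/d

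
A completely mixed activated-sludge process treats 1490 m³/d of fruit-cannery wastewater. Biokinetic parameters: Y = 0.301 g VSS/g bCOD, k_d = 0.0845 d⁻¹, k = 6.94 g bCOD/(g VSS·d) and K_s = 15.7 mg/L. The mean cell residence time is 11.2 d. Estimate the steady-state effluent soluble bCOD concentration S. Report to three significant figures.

S ≈ 1.42 mg/L

For a completely mixed reactor with recycle the Lawrence–McCarty relation gives S = K_s·(1 + k_d·θ_c) / [θ_c·(Y·k − k_d) − 1] = 15.7 × (1 + 0.0845 × 11.2) / [11.2 × (0.301 × 6.94 − 0.0845) − 1] = 30.56 / 21.45 = 1.425 mg/L.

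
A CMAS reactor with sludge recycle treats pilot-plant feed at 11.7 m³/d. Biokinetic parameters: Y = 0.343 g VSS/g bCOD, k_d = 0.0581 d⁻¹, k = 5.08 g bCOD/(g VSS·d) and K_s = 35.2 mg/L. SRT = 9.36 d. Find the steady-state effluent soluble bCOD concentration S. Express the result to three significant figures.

From the Monod/SRT balance for a CMAS, S = K_s·(1+k_d θ_c)/[θ_c·(Y k − k_d) − 1] = 35.2 × (1 + 0.0581 × 9.36) / [9.36 × (0.343 × 5.08 − 0.0581) − 1] = 54.34 / 14.77 = 3.680 mg/L.

S ≈ 3.68 mg/L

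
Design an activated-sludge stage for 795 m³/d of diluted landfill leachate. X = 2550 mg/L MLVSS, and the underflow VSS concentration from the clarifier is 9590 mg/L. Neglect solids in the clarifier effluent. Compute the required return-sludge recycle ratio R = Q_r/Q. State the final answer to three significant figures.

Mass balance around the secondary clarifier (neglecting effluent solids): R = X / (X_r − X) = 2550 / (9590 − 2550) = 0.3622.

R ≈ 0.362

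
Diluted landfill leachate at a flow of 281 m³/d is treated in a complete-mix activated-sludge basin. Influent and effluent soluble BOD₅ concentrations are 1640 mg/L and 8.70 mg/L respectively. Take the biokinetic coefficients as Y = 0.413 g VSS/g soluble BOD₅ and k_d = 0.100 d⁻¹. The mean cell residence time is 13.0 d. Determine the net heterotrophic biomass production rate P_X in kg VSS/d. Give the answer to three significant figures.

P_X ≈ 82.3 kg VSS/d

Y_obs = Y / (1 + k_d θ_c) = 0.413 / (1 + 0.100 × 13.0) = 0.413 / 2.300 = 0.1796.
Mass of soluble BOD₅ removed per day: Q(S₀ − S) = 281 × 1631 g/m³ = 458.4 kg/d.
P_X = Y_obs · Q(S₀ − S) = 0.1796 × 458.4 = 82.31 kg VSS/d.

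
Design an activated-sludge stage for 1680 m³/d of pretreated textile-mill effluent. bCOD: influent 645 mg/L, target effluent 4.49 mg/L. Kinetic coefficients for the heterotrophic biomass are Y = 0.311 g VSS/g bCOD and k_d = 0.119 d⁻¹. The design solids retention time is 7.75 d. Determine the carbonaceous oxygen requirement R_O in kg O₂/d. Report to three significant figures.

R_O ≈ 829 kg O₂/d

Correct the yield for decay: Y_obs = Y/(1 + k_d θ_c) = 0.311 / (1 + 0.119 × 7.75) = 0.311 / 1.922 = 0.1618.
Mass of bCOD removed per day: Q(S₀ − S) = 1680 × 640.5 g/m³ = 1076 kg/d.
Net sludge production P_X = 0.1618 × 1076 = 174.1 kg VSS/d.
R_O = Q·ΔS − 1.42 P_X = 1076 − 247.2 = 828.8 kg O₂/d.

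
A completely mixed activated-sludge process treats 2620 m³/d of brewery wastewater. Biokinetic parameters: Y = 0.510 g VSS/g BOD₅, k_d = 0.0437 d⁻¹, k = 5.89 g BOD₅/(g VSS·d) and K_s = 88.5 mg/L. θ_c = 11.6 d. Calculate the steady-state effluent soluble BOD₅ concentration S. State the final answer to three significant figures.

S ≈ 4.00 mg/L

Effluent substrate depends only on kinetics and SRT: S = K_s(1 + k_d θ_c) / [θ_c(Yk − k_d) − 1] = 88.5 × (1 + 0.0437 × 11.6) / [11.6 × (0.510 × 5.89 − 0.0437) − 1] = 133.4 / 33.34 = 4.000 mg/L.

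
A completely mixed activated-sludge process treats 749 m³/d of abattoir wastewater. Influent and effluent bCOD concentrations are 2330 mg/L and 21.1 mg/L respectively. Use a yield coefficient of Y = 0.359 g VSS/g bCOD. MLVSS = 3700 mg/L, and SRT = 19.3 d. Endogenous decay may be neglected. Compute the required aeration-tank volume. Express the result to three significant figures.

With k_d = 0 the design equation reduces to V = Y Q (S₀−S) θ_c / X = 0.359 × 749 × (2330 − 21.1) × 19.3 / 3700 = 3238 m³.

V ≈ 3240 m³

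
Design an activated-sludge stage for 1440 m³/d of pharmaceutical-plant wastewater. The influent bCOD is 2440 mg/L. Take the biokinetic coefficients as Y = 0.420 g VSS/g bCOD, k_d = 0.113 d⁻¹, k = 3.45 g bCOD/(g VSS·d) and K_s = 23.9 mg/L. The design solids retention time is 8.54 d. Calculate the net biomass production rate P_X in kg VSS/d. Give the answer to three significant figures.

P_X ≈ 750 kg VSS/d

For a completely mixed reactor with recycle the Lawrence–McCarty relation gives S = K_s·(1 + k_d·θ_c) / [θ_c·(Y·k − k_d) − 1] = 23.9 × (1 + 0.113 × 8.54) / [8.54 × (0.420 × 3.45 − 0.113) − 1] = 46.96 / 10.41 = 4.512 mg/L.
The observed yield is Y_obs = Y/(1 + k_d·θ_c) = 0.420 / (1 + 0.113 × 8.54) = 0.420 / 1.965 = 0.2137 g VSS per g bCOD removed.
Mass of bCOD removed per day: Q(S₀ − S) = 1440 × 2435 g/m³ = 3507 kg/d.
Net biomass production P_X = Y_obs × Q·(S₀ − S) = 0.2137 × 3507 = 749.6 kg VSS/d.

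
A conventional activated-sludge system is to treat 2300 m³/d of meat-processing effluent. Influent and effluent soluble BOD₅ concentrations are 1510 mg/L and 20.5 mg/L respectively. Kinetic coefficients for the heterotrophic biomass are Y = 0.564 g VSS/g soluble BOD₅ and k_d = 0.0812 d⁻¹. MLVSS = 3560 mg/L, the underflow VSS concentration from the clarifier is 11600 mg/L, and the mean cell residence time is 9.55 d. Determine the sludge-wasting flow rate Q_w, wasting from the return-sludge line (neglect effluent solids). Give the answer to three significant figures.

Q_w ≈ 93.8 m³/d

From the SRT design equation V = Y Q (S₀−S) θ_c / [X (1 + k_d θ_c)] = 0.564 × 2300 × (1510 − 20.5) × 9.55 / [3560 × (1 + 0.0812 × 9.55)] = 1.85×10^7 / 6321 = 2919 m³.
Wasting from the return line (neglecting effluent solids): Q_w = V·X / (θ_c·X_r) = 2919 × 3560 / (9.55 × 11600) = 93.82 m³/d.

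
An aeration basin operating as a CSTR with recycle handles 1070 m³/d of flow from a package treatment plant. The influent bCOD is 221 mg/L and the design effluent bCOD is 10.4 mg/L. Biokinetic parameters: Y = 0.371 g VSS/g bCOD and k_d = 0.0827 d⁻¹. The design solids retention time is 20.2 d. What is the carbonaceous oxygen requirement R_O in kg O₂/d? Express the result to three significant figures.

Observed yield with endogenous decay: Y_obs = Y / (1 + k_d·θ_c) = 0.371 / (1 + 0.0827 × 20.2) = 0.371 / 2.671 = 0.1389 g VSS/g bCOD.
Mass of bCOD removed per day: Q(S₀ − S) = 1070 × 210.6 g/m³ = 225.3 kg/d.
Net sludge production P_X = 0.1389 × 225.3 = 31.31 kg VSS/d.
R_O = Q·(S₀ − S) − 1.42·P_X = 225.3 − 1.42 × 31.31 = 180.9 kg O₂/d.

R_O ≈ 181 kg O₂/d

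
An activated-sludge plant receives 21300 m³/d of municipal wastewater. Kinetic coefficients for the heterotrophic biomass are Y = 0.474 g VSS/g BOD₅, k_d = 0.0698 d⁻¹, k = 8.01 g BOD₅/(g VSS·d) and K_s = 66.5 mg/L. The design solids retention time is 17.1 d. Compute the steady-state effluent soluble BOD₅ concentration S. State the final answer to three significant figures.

For a completely mixed reactor with recycle the Lawrence–McCarty relation gives S = K_s·(1 + k_d·θ_c) / [θ_c·(Y·k − k_d) − 1] = 66.5 × (1 + 0.0698 × 17.1) / [17.1 × (0.474 × 8.01 − 0.0698) − 1] = 145.9 / 62.73 = 2.325 mg/L.

S ≈ 2.33 mg/L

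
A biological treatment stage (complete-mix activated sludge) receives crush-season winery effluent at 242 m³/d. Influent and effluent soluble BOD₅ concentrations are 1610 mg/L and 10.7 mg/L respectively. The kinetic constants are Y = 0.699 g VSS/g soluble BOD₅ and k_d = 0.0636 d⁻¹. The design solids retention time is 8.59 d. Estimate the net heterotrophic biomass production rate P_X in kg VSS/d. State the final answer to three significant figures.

Correct the yield for decay: Y_obs = Y/(1 + k_d θ_c) = 0.699 / (1 + 0.0636 × 8.59) = 0.699 / 1.546 = 0.4520.
ΔS = 1610 − 10.7 = 1599 mg/L, so the substrate removal rate is 242 × 1599/1000 = 387.0 kg soluble BOD₅/d.
Biomass produced: P_X = Y_obs·Q·ΔS = 0.4520 × 387.0 ≈ 175.0 kg VSS/d.

P_X ≈ 175 kg VSS/d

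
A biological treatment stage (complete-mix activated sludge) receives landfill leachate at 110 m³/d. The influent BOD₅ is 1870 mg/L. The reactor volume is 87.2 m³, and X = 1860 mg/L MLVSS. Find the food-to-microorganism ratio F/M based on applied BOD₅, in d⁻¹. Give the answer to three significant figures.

F/M ≈ 1.27 d⁻¹

F/M = Q·S₀ / (V·X) = 110 × 1870 / (87.20 × 1860) = 1.268 g BOD₅·(g VSS·d)⁻¹.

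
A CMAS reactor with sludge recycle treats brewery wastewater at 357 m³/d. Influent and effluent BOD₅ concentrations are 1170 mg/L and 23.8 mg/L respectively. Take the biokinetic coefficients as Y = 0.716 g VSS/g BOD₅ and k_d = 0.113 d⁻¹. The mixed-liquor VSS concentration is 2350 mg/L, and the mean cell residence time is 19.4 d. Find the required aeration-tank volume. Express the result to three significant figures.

Steady-state biomass mass balance: V·X·(1 + k_d·θ_c) = Y·Q·(S₀ − S)·θ_c, so V = 0.716 × 357 × (1170 − 23.8) × 19.4 / [2350 × (1 + 0.113 × 19.4)] = 5.68×10^6 / 7502 = 757.7 m³.

V ≈ 758 m³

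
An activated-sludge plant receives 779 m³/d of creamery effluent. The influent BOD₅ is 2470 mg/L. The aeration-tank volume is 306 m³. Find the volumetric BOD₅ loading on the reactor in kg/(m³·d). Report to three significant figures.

L_v ≈ 6.29 kg BOD₅/(m³·d)

Volumetric loading L_v = Q·S₀ / V = 779 × 2470 g/m³ / 306.0 m³ = 6288 g/(m³·d) = 6.288 kg BOD₅/(m³·d).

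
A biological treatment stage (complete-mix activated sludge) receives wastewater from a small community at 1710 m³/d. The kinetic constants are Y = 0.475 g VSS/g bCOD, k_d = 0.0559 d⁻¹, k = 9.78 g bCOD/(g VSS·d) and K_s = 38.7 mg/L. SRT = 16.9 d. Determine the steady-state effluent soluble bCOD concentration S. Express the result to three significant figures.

Effluent substrate depends only on kinetics and SRT: S = K_s(1 + k_d θ_c) / [θ_c(Yk − k_d) − 1] = 38.7 × (1 + 0.0559 × 16.9) / [16.9 × (0.475 × 9.78 − 0.0559) − 1] = 75.26 / 76.56 = 0.9830 mg/L.

S ≈ 0.983 mg/L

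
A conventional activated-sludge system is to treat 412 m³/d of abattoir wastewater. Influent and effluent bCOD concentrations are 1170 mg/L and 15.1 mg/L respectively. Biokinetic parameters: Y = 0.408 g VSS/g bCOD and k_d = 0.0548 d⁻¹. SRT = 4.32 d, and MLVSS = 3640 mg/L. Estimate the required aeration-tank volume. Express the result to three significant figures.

V ≈ 186 m³

From the SRT design equation V = Y Q (S₀−S) θ_c / [X (1 + k_d θ_c)] = 0.408 × 412 × (1170 − 15.1) × 4.32 / [3640 × (1 + 0.0548 × 4.32)] = 8.39×10^5 / 4502 = 186.3 m³.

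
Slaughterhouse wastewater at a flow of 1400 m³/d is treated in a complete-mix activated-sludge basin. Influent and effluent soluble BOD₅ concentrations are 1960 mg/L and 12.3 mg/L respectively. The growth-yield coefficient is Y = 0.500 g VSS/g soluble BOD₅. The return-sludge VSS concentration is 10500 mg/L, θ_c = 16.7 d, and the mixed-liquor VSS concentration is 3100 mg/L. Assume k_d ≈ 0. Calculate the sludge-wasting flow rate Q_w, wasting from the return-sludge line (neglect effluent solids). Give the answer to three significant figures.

V·X = Y·Q·ΔS·θ_c gives V = 0.500 × 1400 × (1960 − 12.3) × 16.7 / 3100 = 7345 m³.
Q_w = (V·X)/(θ_c X_r) = 7345 × 3100 / (16.7 × 10500) = 129.8 m³/d.

Q_w ≈ 130 m³/d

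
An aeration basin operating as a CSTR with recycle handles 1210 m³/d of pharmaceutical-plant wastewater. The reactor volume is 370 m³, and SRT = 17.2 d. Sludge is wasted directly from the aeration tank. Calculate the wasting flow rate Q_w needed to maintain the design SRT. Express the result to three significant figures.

Q_w ≈ 21.5 m³/d

With mixed-liquor wasting, θ_c = V/Q_w, so Q_w = V/θ_c = 370.0/17.2 = 21.51 m³/d.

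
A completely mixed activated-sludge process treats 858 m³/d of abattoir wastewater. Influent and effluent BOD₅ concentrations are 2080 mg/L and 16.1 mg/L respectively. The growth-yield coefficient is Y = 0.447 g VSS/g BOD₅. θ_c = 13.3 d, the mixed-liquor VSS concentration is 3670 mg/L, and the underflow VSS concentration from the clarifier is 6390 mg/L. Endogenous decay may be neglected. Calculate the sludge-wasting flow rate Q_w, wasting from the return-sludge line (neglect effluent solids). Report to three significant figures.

Q_w ≈ 124 m³/d

With k_d = 0 the design equation reduces to V = Y Q (S₀−S) θ_c / X = 0.447 × 858 × (2080 − 16.1) × 13.3 / 3670 = 2869 m³.
Wasting from the return line (neglecting effluent solids): Q_w = V·X / (θ_c·X_r) = 2869 × 3670 / (13.3 × 6390) = 123.9 m³/d.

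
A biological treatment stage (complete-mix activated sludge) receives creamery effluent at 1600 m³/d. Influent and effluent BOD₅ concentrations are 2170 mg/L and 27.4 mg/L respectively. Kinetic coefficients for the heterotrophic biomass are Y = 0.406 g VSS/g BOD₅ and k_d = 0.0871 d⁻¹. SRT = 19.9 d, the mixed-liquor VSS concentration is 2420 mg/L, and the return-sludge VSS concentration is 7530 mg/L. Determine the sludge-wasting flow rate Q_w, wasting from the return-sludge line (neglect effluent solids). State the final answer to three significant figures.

Q_w ≈ 67.6 m³/d

Steady-state biomass mass balance: V·X·(1 + k_d·θ_c) = Y·Q·(S₀ − S)·θ_c, so V = 0.406 × 1600 × (2170 − 27.4) × 19.9 / [2420 × (1 + 0.0871 × 19.9)] = 2.77×10^7 / 6615 = 4187 m³.
Q_w = (V·X)/(θ_c X_r) = 4187 × 2420 / (19.9 × 7530) = 67.62 m³/d.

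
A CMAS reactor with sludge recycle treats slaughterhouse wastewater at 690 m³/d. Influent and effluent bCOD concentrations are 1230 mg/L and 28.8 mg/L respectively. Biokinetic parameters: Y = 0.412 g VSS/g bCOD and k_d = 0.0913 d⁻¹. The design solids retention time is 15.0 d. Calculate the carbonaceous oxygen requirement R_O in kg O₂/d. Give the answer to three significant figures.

R_O ≈ 624 kg O₂/d

Observed yield with endogenous decay: Y_obs = Y / (1 + k_d·θ_c) = 0.412 / (1 + 0.0913 × 15.0) = 0.412 / 2.370 = 0.1739 g VSS/g bCOD.
ΔS = 1230 − 28.8 = 1201 mg/L, so the substrate removal rate is 690 × 1201/1000 = 828.8 kg bCOD/d.
Biomass synthesised: P_X = Y_obs × 828.8 = 144.1 kg VSS/d.
Carbonaceous O₂ demand = substrate oxidised − cell-mass equivalent = 828.8 − 1.42 × 144.1 = 624.2 kg O₂/d.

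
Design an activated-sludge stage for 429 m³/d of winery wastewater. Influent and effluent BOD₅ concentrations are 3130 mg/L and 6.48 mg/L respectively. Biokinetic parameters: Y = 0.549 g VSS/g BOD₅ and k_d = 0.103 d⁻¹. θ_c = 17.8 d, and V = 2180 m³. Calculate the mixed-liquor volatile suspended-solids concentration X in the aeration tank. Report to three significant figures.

X ≈ 2120 mg/L

From V·X·(1 + k_d·θ_c) = Y·Q·(S₀ − S)·θ_c: X = 0.549 × 429 × (3130 − 6.48) × 17.8 / [2180 × (1 + 0.103 × 17.8)] = 2120 mg/L.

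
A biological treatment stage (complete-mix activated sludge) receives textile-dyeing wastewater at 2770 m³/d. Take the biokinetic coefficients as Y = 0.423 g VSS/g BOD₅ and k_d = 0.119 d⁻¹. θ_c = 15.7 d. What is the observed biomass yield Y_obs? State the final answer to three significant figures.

The observed yield is Y_obs = Y/(1 + k_d·θ_c) = 0.423 / (1 + 0.119 × 15.7) = 0.423 / 2.868 = 0.1475 g VSS per g BOD₅ removed.

Y_obs ≈ 0.147 g VSS/g BOD₅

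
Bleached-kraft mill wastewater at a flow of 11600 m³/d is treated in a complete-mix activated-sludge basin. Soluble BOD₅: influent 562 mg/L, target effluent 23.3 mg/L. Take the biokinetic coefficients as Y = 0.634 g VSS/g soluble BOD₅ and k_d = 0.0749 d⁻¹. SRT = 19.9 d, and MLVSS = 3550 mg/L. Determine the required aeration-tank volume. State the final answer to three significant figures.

Rearranging the biomass balance for a CMAS with decay, V = Y·Q·ΔS·θ_c / [X·(1+k_d θ_c)] = 0.634 × 11600 × (562 − 23.3) × 19.9 / [3550 × (1 + 0.0749 × 19.9)] = 7.88×10^7 / 8841 = 8917 m³.

V ≈ 8920 m³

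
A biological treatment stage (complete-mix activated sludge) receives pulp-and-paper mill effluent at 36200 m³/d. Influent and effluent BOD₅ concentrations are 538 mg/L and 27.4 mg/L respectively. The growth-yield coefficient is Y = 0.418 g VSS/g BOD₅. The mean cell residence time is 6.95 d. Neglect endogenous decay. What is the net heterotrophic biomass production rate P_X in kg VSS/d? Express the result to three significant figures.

Since k_d ≈ 0, Y_obs = Y = 0.418 g VSS/g BOD₅.
ΔS = 538 − 27.4 = 510.6 mg/L, so the substrate removal rate is 36200 × 510.6/1000 = 18484 kg BOD₅/d.
P_X = Y_obs · Q(S₀ − S) = 0.4180 × 18484 = 7726 kg VSS/d.

P_X ≈ 7730 kg VSS/d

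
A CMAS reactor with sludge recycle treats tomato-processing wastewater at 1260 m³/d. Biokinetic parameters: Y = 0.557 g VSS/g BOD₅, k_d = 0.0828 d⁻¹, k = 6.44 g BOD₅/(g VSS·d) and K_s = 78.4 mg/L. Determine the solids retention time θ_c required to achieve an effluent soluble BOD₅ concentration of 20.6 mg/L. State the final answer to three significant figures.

At the target effluent, Y k S/(K_s+S) = 0.557×6.44×20.6/99.00 = 0.7464 d⁻¹.
θ_c = 1/(μ − k_d) = 1/(0.7464 − 0.0828) = 1/0.6636 = 1.507 d.

θ_c ≈ 1.51 d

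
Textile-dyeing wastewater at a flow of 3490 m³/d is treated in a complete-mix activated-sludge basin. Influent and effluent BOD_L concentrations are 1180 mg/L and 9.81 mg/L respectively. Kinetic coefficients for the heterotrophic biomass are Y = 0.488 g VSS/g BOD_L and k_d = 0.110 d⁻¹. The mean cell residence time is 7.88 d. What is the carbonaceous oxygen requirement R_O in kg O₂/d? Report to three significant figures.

R_O ≈ 2570 kg O₂/d

Observed yield with endogenous decay: Y_obs = Y / (1 + k_d·θ_c) = 0.488 / (1 + 0.110 × 7.88) = 0.488 / 1.867 = 0.2614 g VSS/g BOD_L.
Mass of BOD_L removed per day: Q(S₀ − S) = 3490 × 1170 g/m³ = 4084 kg/d.
Net sludge production P_X = 0.2614 × 4084 = 1068 kg VSS/d.
R_O = Q·(S₀ − S) − 1.42·P_X = 4084 − 1.42 × 1068 = 2568 kg O₂/d.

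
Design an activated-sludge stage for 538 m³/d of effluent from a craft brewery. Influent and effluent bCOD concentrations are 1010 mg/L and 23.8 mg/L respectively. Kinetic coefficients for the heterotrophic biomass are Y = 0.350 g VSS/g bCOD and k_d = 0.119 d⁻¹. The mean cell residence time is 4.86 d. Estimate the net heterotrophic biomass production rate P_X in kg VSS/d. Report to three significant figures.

Observed yield with endogenous decay: Y_obs = Y / (1 + k_d·θ_c) = 0.350 / (1 + 0.119 × 4.86) = 0.350 / 1.578 = 0.2218 g VSS/g bCOD.
Mass of bCOD removed per day: Q(S₀ − S) = 538 × 986.2 g/m³ = 530.6 kg/d.
Net biomass production P_X = Y_obs × Q·(S₀ − S) = 0.2218 × 530.6 = 117.7 kg VSS/d.

P_X ≈ 118 kg VSS/d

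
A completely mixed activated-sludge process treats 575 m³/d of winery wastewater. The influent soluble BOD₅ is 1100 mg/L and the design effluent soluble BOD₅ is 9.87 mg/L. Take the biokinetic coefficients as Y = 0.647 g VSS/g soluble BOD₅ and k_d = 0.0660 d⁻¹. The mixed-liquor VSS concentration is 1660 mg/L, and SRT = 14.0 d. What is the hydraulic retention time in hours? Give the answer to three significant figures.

From the SRT design equation V = Y Q (S₀−S) θ_c / [X (1 + k_d θ_c)] = 0.647 × 575 × (1100 − 9.87) × 14.0 / [1660 × (1 + 0.0660 × 14.0)] = 5.68×10^6 / 3194 = 1778 m³.
HRT = V/Q = 1778 m³ / 575 m³·d⁻¹ = 3.092 d × 24 = 74.20 h.

τ ≈ 74.2 h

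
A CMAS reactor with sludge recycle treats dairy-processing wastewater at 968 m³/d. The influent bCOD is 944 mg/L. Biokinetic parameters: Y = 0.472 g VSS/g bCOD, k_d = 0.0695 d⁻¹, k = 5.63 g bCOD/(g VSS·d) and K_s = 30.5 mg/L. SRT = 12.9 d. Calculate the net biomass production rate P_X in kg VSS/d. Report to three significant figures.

P_X ≈ 227 kg VSS/d

From the Monod/SRT balance for a CMAS, S = K_s·(1+k_d θ_c)/[θ_c·(Y k − k_d) − 1] = 30.5 × (1 + 0.0695 × 12.9) / [12.9 × (0.472 × 5.63 − 0.0695) − 1] = 57.84 / 32.38 = 1.786 mg/L.
Observed yield with endogenous decay: Y_obs = Y / (1 + k_d·θ_c) = 0.472 / (1 + 0.0695 × 12.9) = 0.472 / 1.897 = 0.2489 g VSS/g bCOD.
ΔS = 944 − 1.79 = 942.2 mg/L, so the substrate removal rate is 968 × 942.2/1000 = 912.1 kg bCOD/d.
Net biomass production P_X = Y_obs × Q·(S₀ − S) = 0.2489 × 912.1 = 227.0 kg VSS/d.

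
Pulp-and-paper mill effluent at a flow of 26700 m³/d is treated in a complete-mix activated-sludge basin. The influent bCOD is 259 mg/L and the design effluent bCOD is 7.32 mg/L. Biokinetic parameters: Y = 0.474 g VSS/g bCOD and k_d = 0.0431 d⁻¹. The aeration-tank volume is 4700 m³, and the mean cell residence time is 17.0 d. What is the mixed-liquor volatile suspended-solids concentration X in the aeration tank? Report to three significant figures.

X ≈ 6650 mg/L

X = Y·Q·ΔS·θ_c / [V·(1 + k_d θ_c)] = 0.474 × 26700 × (259 − 7.32) × 17.0 / [4700 × (1 + 0.0431 × 17.0)] = 6649 mg/L.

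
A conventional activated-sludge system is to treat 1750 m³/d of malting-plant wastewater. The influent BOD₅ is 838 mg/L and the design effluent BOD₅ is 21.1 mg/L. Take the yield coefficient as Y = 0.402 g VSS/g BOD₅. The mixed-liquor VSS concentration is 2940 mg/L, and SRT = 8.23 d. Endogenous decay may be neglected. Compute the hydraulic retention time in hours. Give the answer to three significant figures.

V·X = Y·Q·ΔS·θ_c gives V = 0.402 × 1750 × (838 − 21.1) × 8.23 / 2940 = 1609 m³.
HRT = V/Q = 1609 m³ / 1750 m³·d⁻¹ = 0.9193 d × 24 = 22.06 h.

τ ≈ 22.1 h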